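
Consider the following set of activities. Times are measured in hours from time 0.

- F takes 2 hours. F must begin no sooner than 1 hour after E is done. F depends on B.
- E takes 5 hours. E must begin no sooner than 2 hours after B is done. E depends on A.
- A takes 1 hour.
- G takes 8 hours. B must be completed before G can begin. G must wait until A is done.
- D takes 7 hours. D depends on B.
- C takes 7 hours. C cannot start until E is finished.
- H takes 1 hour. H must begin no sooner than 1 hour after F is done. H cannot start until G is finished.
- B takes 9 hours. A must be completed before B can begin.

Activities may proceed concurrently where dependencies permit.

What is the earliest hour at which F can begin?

Nothing blocks A, so it runs from hour 0 to hour 1.
B waits on A (finishes hour 1), so it starts at hour 1 and finishes at 1 + 9 = hour 10.
E has to wait for B (finishes hour 10, plus 2-hour gap → hour 12); A (finishes hour 1). The latest of these is hour 12, so E runs hour 12 to 12 + 5 = hour 17.
F waits on E (finishes hour 17, plus 1-hour gap → hour 18); B (finishes hour 10). The latest of these is hour 18, which is the earliest F can start.

18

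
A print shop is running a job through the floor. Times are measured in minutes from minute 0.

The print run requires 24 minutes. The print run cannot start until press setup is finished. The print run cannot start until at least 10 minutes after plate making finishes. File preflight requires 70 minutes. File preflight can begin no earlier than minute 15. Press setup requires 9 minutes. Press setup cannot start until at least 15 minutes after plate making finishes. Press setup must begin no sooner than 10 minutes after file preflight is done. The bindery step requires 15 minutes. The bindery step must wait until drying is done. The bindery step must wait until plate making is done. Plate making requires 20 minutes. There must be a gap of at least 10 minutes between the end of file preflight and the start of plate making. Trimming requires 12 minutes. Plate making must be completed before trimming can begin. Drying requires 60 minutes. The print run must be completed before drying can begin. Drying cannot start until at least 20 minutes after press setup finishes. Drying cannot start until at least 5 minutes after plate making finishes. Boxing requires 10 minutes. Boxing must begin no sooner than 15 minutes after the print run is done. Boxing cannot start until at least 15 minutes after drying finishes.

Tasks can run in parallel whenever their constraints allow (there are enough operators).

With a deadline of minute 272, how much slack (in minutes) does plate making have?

24

After its own release at minute 15, file preflight can start at minute 15 and finishes at minute 85.
After file preflight (finishes minute 85, plus 10-minute gap → minute 95), plate making can start at minute 95 and finishes at minute 115.

Working backward from the deadline:
The bindery step must finish by minute 272; it takes 15 minutes, so it must start by 272 − 15 = minute 257.
Boxing must finish by minute 272; it takes 10 minutes, so it must start by 272 − 10 = minute 262.
Drying feeds the bindery step (must start by minute 257); boxing (must start by minute 262, minus 15-minute gap → minute 247). Taking the minimum, drying must finish by minute 247 and start by 247 − 60 = minute 187.
The print run must finish in time for drying (must start by minute 187); boxing (must start by minute 262, minus 15-minute gap → minute 247). The tightest is minute 187, so the print run must start by 187 − 24 = minute 163.
Press setup has several dependents: the print run (must start by minute 163); drying (must start by minute 187, minus 20-minute gap → minute 167). The earliest of those limits is minute 163, so press setup must start by 163 − 9 = minute 154.
Trimming must finish by minute 272; it takes 12 minutes, so it must start by 272 − 12 = minute 260.
Plate making feeds press setup (must start by minute 154, minus 15-minute gap → minute 139); the print run (must start by minute 163, minus 10-minute gap → minute 153); drying (must start by minute 187, minus 5-minute gap → minute 182); trimming (must start by minute 260); the bindery step (must start by minute 257). Taking the minimum, plate making must finish by minute 139 and start by 139 − 20 = minute 119.
So plate making can start as early as minute 95 and as late as minute 119, giving 119 − 95 = 24 minutes of slack.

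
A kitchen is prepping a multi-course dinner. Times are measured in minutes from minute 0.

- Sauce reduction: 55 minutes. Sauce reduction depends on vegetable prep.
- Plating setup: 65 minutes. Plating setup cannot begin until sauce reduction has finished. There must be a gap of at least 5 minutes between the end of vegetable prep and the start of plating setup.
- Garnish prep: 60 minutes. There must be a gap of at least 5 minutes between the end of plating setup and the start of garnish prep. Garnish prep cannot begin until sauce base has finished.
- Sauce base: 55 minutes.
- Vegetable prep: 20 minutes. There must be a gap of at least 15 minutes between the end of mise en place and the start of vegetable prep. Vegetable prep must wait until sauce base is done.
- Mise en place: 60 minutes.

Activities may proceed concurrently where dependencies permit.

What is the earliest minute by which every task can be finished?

Sauce base can start immediately at minute 0; it finishes at minute 55.
Mise en place has no prerequisites, so it starts at minute 0 and finishes at minute 60.
Vegetable prep needs all of mise en place (finishes minute 60, plus 15-minute gap → minute 75); sauce base (finishes minute 55). That puts its earliest start at minute 75; it finishes at 75 + 20 = minute 95.
Sauce reduction waits on vegetable prep (finishes minute 95), so it starts at minute 95 and finishes at 95 + 55 = minute 150.
For plating setup: sauce reduction (finishes minute 150); vegetable prep (finishes minute 95, plus 5-minute gap → minute 100). Taking the maximum gives a start of minute 150, and it finishes at 150 + 65 = minute 215.
For garnish prep: plating setup (finishes minute 215, plus 5-minute gap → minute 220); sauce base (finishes minute 55). Taking the maximum gives a start of minute 220, and it finishes at 220 + 60 = minute 280.
All tasks are finished once the last one completes. Finish times: Mise en place at 60, Sauce base at 55, Vegetable prep at 95, Sauce reduction at 150, Plating setup at 215, Garnish prep at 280. The latest is minute 280.

280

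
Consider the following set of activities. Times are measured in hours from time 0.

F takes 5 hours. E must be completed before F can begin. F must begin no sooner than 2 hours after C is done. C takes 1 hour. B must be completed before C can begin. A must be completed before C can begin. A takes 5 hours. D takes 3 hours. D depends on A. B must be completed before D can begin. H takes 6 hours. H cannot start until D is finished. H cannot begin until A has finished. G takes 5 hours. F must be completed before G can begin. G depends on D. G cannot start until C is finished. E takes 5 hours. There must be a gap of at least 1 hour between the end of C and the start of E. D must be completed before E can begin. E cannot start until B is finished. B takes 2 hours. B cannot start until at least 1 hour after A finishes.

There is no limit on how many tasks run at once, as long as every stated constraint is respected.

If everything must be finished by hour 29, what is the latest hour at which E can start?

14

G has no dependents, so it just needs to finish by hour 29. Starting by 29 − 5 = hour 24 achieves that.
Since G (must start by hour 24) depends on it, F must finish by hour 24. Backing off its 5-hour duration gives a latest start of hour 19.
E feeds into F (must start by hour 19); so E must finish by hour 19 and therefore start by hour 14.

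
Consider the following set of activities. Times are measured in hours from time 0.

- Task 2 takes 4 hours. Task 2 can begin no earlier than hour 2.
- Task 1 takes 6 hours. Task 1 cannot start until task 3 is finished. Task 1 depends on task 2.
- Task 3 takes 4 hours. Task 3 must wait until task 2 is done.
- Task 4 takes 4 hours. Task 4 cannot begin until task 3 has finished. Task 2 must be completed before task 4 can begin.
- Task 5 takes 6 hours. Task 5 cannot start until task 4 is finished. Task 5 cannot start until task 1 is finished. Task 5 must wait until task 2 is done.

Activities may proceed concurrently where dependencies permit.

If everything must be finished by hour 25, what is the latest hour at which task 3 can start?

Task 5 must finish by hour 25; it takes 6 hours, so it must start by 25 − 6 = hour 19.
Task 1 feeds into task 5 (must start by hour 19); so task 1 must finish by hour 19 and therefore start by hour 13.
Task 4 feeds into task 5 (must start by hour 19); so task 4 must finish by hour 19 and therefore start by hour 15.
Task 3 has several dependents: task 1 (must start by hour 13); task 4 (must start by hour 15). The earliest of those limits is hour 13, so task 3 must start by 13 − 4 = hour 9.

9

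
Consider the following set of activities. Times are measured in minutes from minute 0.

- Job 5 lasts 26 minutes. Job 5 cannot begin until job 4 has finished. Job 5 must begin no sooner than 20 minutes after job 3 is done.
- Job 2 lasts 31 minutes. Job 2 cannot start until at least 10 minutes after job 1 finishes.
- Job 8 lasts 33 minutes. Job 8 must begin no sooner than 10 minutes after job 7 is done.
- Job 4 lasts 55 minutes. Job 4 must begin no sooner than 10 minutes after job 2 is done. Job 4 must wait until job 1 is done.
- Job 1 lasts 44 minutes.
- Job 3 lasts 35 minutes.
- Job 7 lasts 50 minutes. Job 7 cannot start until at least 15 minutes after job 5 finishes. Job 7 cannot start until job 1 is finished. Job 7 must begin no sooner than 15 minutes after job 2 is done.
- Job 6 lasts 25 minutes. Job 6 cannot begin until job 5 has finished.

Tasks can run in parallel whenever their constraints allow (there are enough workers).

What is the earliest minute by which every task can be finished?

284

Nothing blocks job 3, so it runs from minute 0 to minute 35.
Nothing blocks job 1, so it runs from minute 0 to minute 44.
Job 2 cannot begin until job 1 (finishes minute 44, plus 10-minute gap → minute 54). It runs from minute 54 to 54 + 31 = minute 85.
For job 4: job 2 (finishes minute 85, plus 10-minute gap → minute 95); job 1 (finishes minute 44). Taking the maximum gives a start of minute 95, and it finishes at 95 + 55 = minute 150.
Job 5 cannot start until job 4 (finishes minute 150); job 3 (finishes minute 35, plus 20-minute gap → minute 55). The controlling bound is minute 150, so job 5 finishes at 150 + 26 = minute 176.
Job 7 cannot start until job 5 (finishes minute 176, plus 15-minute gap → minute 191); job 1 (finishes minute 44); job 2 (finishes minute 85, plus 15-minute gap → minute 100). The controlling bound is minute 191, so job 7 finishes at 191 + 50 = minute 241.
Job 8 cannot begin until job 7 (finishes minute 241, plus 10-minute gap → minute 251). It runs from minute 251 to 251 + 33 = minute 284.
After job 5 (finishes minute 176), job 6 can start at minute 176 and finishes at minute 201.
All tasks are finished once the last one completes. Finish times: Job 1 at 44, Job 2 at 85, Job 3 at 35, Job 4 at 150, Job 5 at 176, Job 6 at 201, Job 7 at 241, Job 8 at 284. The latest is minute 284.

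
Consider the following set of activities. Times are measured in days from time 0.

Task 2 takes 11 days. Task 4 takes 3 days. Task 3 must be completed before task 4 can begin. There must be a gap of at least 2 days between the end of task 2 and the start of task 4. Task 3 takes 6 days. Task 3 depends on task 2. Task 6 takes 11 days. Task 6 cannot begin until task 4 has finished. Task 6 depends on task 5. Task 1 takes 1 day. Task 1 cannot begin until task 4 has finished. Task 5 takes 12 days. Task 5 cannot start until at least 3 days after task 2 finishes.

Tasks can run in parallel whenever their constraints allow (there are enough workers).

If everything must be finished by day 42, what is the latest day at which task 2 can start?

Task 1 must finish by day 42; it takes 1 day, so it must start by 42 − 1 = day 41.
Task 6 must finish by day 42; it takes 11 days, so it must start by 42 − 11 = day 31.
For task 4: task 1 (must start by day 41); task 6 (must start by day 31). The most restrictive is day 31; with a 3-day duration, task 4 must start by day 28.
Task 3 feeds into task 4 (must start by day 28); so task 3 must finish by day 28 and therefore start by day 22.
Since task 6 (must start by day 31) depends on it, task 5 must finish by day 31. Backing off its 12-day duration gives a latest start of day 19.
For task 2: task 3 (must start by day 22); task 4 (must start by day 28, minus 2-day gap → day 26); task 5 (must start by day 19, minus 3-day gap → day 16). The most restrictive is day 16; with an 11-day duration, task 2 must start by day 5.

5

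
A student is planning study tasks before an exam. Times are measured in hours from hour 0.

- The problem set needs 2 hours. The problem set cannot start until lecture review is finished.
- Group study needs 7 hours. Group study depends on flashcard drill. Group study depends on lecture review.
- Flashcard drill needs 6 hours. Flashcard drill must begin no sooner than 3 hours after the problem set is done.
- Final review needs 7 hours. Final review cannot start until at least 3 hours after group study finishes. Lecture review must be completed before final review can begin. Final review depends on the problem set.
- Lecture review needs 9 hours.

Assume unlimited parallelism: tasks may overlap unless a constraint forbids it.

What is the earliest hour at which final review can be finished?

Lecture review can start immediately at hour 0; it finishes at hour 9.
The problem set waits on lecture review (finishes hour 9), so it starts at hour 9 and finishes at 9 + 2 = hour 11.
Flashcard drill cannot begin until the problem set (finishes hour 11, plus 3-hour gap → hour 14). It runs from hour 14 to 14 + 6 = hour 20.
Group study cannot start until flashcard drill (finishes hour 20); lecture review (finishes hour 9). The controlling bound is hour 20, so group study finishes at 20 + 7 = hour 27.
Final review has to wait for group study (finishes hour 27, plus 3-hour gap → hour 30); lecture review (finishes hour 9); the problem set (finishes hour 11). The latest of these is hour 30, so final review runs hour 30 to 30 + 7 = hour 37.

37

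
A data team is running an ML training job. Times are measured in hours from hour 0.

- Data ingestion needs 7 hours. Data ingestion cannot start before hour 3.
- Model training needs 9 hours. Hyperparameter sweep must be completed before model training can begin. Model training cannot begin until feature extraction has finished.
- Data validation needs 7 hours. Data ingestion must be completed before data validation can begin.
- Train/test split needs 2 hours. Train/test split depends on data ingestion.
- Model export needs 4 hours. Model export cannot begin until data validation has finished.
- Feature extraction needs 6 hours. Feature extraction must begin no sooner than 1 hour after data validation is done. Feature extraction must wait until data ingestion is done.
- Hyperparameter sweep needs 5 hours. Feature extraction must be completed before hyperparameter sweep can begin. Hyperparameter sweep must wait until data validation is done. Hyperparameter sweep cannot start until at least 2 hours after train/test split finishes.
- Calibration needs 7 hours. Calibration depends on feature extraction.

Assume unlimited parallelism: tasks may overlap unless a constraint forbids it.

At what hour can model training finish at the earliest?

38

After its own release at hour 3, data ingestion can start at hour 3 and finishes at hour 10.
Train/test split waits on data ingestion (finishes hour 10), so it starts at hour 10 and finishes at 10 + 2 = hour 12.
Data validation waits on data ingestion (finishes hour 10), so it starts at hour 10 and finishes at 10 + 7 = hour 17.
Feature extraction has to wait for data validation (finishes hour 17, plus 1-hour gap → hour 18); data ingestion (finishes hour 10). The latest of these is hour 18, so feature extraction runs hour 18 to 18 + 6 = hour 24.
For hyperparameter sweep: feature extraction (finishes hour 24); data validation (finishes hour 17); train/test split (finishes hour 12, plus 2-hour gap → hour 14). Taking the maximum gives a start of hour 24, and it finishes at 24 + 5 = hour 29.
Model training has to wait for hyperparameter sweep (finishes hour 29); feature extraction (finishes hour 24). The latest of these is hour 29, so model training runs hour 29 to 29 + 9 = hour 38.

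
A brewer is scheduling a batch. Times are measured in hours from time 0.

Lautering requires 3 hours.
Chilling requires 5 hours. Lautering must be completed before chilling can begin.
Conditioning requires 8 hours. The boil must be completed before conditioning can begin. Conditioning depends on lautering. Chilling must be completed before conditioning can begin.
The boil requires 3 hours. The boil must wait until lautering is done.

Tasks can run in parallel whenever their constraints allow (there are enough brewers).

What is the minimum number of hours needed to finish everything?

16

Nothing blocks lautering, so it runs from hour 0 to hour 3.
Chilling waits on lautering (finishes hour 3), so it starts at hour 3 and finishes at 3 + 5 = hour 8.
After lautering (finishes hour 3), the boil can start at hour 3 and finishes at hour 6.
For conditioning: the boil (finishes hour 6); lautering (finishes hour 3); chilling (finishes hour 8). Taking the maximum gives a start of hour 8, and it finishes at 8 + 8 = hour 16.
All tasks are finished once the last one completes. Finish times: Lautering at 3, The boil at 6, Chilling at 8, Conditioning at 16. The latest is hour 16.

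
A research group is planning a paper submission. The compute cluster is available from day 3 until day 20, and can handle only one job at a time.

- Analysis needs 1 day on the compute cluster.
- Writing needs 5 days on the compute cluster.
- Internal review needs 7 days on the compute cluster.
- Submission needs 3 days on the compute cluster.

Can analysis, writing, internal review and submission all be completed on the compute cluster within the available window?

The compute cluster window is 20 − 3 = 17 days.
Running back to back, the jobs need 1 + 5 + 7 + 3 = 16 days on the compute cluster.
Since 16 ≤ 17, they fit within the window.

Yes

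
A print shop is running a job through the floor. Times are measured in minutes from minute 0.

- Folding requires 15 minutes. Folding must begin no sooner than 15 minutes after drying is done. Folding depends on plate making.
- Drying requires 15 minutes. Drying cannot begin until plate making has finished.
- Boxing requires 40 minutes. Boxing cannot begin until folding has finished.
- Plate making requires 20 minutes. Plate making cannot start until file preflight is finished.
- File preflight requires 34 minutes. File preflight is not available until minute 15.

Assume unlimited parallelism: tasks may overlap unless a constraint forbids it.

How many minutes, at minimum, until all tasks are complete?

154

File preflight waits on its own release at minute 15, so it starts at minute 15 and finishes at 15 + 34 = minute 49.
Plate making cannot begin until file preflight (finishes minute 49). It runs from minute 49 to 49 + 20 = minute 69.
After plate making (finishes minute 69), drying can start at minute 69 and finishes at minute 84.
Folding needs all of drying (finishes minute 84, plus 15-minute gap → minute 99); plate making (finishes minute 69). That puts its earliest start at minute 99; it finishes at 99 + 15 = minute 114.
Boxing cannot begin until folding (finishes minute 114). It runs from minute 114 to 114 + 40 = minute 154.
All tasks are finished once the last one completes. Finish times: File preflight at 49, Plate making at 69, Drying at 84, Folding at 114, Boxing at 154. The latest is minute 154.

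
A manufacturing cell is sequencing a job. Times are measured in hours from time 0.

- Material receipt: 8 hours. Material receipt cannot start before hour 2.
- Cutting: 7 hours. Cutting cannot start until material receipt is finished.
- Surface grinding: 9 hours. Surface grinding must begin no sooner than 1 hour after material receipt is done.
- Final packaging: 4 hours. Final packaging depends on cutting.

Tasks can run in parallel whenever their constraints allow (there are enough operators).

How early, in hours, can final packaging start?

17

After its own release at hour 2, material receipt can start at hour 2 and finishes at hour 10.
Cutting waits on material receipt (finishes hour 10), so it starts at hour 10 and finishes at 10 + 7 = hour 17.
Final packaging waits on cutting (finishes hour 17), so the earliest it can start is hour 17.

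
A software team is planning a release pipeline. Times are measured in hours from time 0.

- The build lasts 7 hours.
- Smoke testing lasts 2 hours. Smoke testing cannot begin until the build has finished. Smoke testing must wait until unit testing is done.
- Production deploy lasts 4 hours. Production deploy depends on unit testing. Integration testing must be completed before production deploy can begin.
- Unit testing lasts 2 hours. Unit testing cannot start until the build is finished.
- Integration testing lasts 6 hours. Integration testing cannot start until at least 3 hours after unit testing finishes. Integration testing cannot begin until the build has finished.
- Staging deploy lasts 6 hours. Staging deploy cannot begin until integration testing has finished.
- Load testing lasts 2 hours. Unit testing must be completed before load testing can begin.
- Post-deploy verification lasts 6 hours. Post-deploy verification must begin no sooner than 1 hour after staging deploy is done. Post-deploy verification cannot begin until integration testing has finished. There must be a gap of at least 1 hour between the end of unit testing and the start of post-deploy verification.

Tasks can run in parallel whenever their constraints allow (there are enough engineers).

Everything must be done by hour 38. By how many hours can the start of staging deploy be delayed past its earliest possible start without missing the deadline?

The build has no prerequisites, so it starts at hour 0 and finishes at hour 7.
After the build (finishes hour 7), unit testing can start at hour 7 and finishes at hour 9.
Integration testing has to wait for unit testing (finishes hour 9, plus 3-hour gap → hour 12); the build (finishes hour 7). The latest of these is hour 12, so integration testing runs hour 12 to 12 + 6 = hour 18.
Staging deploy cannot begin until integration testing (finishes hour 18). It runs from hour 18 to 18 + 6 = hour 24.

Working backward from the deadline:
Post-deploy verification must finish by hour 38; it takes 6 hours, so it must start by 38 − 6 = hour 32.
Staging deploy feeds into post-deploy verification (must start by hour 32, minus 1-hour gap → hour 31); so staging deploy must finish by hour 31 and therefore start by hour 25.
So staging deploy can start as early as hour 18 and as late as hour 25, giving 25 − 18 = 7 hours of slack.

7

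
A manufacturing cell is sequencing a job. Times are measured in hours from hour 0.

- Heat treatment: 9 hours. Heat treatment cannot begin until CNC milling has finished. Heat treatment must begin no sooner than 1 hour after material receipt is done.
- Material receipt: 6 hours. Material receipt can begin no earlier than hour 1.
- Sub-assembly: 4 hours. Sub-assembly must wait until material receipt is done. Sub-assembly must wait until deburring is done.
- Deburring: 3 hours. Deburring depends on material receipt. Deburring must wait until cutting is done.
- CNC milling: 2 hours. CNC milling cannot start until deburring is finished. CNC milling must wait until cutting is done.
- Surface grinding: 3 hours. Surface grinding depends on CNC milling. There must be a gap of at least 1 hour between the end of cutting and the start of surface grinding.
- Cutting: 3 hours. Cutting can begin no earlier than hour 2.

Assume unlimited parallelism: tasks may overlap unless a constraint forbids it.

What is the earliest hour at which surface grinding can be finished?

Cutting waits on its own release at hour 2, so it starts at hour 2 and finishes at 2 + 3 = hour 5.
After its own release at hour 1, material receipt can start at hour 1 and finishes at hour 7.
Deburring needs all of material receipt (finishes hour 7); cutting (finishes hour 5). That puts its earliest start at hour 7; it finishes at 7 + 3 = hour 10.
CNC milling has to wait for deburring (finishes hour 10); cutting (finishes hour 5). The latest of these is hour 10, so CNC milling runs hour 10 to 10 + 2 = hour 12.
Surface grinding needs all of CNC milling (finishes hour 12); cutting (finishes hour 5, plus 1-hour gap → hour 6). That puts its earliest start at hour 12; it finishes at 12 + 3 = hour 15.

15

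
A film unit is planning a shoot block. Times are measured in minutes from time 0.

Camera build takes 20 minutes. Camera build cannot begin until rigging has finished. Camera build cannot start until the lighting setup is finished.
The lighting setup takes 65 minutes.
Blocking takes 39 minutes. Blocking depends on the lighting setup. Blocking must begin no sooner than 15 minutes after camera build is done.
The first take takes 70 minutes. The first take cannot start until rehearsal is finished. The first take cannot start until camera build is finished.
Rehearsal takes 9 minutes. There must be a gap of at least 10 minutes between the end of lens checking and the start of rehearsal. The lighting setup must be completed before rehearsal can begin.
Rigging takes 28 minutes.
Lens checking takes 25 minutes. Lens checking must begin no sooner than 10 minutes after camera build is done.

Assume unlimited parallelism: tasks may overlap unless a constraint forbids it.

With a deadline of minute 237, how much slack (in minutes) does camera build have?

The lighting setup has no prerequisites, so it starts at minute 0 and finishes at minute 65.
Rigging can start immediately at minute 0; it finishes at minute 28.
Camera build has to wait for rigging (finishes minute 28); the lighting setup (finishes minute 65). The latest of these is minute 65, so camera build runs minute 65 to 65 + 20 = minute 85.

Working backward from the deadline:
The first take has no dependents, so it just needs to finish by minute 237. Starting by 237 − 70 = minute 167 achieves that.
Rehearsal feeds into the first take (must start by minute 167); so rehearsal must finish by minute 167 and therefore start by minute 158.
Lens checking must finish before rehearsal (must start by minute 158, minus 10-minute gap → minute 148). With a 25-minute duration, lens checking must start by 148 − 25 = minute 123.
Nothing follows blocking; the deadline of minute 237 is its only limit. It must start by 237 − 39 = minute 198.
For camera build: lens checking (must start by minute 123, minus 10-minute gap → minute 113); blocking (must start by minute 198, minus 15-minute gap → minute 183); the first take (must start by minute 167). The most restrictive is minute 113; with a 20-minute duration, camera build must start by minute 93.
So camera build can start as early as minute 65 and as late as minute 93, giving 93 − 65 = 28 minutes of slack.

28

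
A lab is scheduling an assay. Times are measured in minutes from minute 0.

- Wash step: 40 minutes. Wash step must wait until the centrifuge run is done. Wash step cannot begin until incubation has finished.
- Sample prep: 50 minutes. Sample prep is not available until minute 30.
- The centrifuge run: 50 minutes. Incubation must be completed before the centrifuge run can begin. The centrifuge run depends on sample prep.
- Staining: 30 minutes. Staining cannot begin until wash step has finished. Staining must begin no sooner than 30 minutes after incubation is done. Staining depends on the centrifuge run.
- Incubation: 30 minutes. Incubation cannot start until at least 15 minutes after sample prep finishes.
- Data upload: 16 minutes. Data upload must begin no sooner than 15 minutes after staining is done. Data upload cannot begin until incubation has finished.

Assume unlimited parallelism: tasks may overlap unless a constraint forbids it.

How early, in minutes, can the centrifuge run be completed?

Sample prep cannot begin until its own release at minute 30. It runs from minute 30 to 30 + 50 = minute 80.
Incubation cannot begin until sample prep (finishes minute 80, plus 15-minute gap → minute 95). It runs from minute 95 to 95 + 30 = minute 125.
The centrifuge run needs all of incubation (finishes minute 125); sample prep (finishes minute 80). That puts its earliest start at minute 125; it finishes at 125 + 50 = minute 175.

175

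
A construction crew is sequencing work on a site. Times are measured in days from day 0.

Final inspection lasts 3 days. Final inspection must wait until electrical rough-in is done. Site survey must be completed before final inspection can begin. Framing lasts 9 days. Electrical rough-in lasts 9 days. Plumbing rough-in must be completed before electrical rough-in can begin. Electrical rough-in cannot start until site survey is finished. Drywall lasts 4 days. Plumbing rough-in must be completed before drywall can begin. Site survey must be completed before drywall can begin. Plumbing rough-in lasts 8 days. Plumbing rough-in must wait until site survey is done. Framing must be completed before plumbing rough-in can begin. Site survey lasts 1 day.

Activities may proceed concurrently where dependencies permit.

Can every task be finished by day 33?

Yes

Nothing blocks framing, so it runs from day 0 to day 9.
Site survey can start immediately at day 0; it finishes at day 1.
Plumbing rough-in cannot start until site survey (finishes day 1); framing (finishes day 9). The controlling bound is day 9, so plumbing rough-in finishes at 9 + 8 = day 17.
Drywall needs all of plumbing rough-in (finishes day 17); site survey (finishes day 1). That puts its earliest start at day 17; it finishes at 17 + 4 = day 21.
Electrical rough-in needs all of plumbing rough-in (finishes day 17); site survey (finishes day 1). That puts its earliest start at day 17; it finishes at 17 + 9 = day 26.
Final inspection has to wait for electrical rough-in (finishes day 26); site survey (finishes day 1). The latest of these is day 26, so final inspection runs day 26 to 26 + 3 = day 29.
Every task is finished by day 29, which is no later than the deadline of 33, so the schedule is feasible.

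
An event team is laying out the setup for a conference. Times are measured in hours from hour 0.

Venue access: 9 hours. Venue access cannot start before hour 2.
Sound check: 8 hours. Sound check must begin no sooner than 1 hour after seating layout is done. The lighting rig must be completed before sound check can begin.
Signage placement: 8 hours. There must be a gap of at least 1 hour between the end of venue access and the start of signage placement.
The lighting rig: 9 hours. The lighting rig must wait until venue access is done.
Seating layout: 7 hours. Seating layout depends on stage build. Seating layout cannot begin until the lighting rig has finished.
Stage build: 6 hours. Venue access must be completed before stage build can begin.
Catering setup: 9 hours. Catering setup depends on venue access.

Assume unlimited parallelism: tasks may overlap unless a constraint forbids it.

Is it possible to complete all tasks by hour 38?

Venue access waits on its own release at hour 2, so it starts at hour 2 and finishes at 2 + 9 = hour 11.
After venue access (finishes hour 11), catering setup can start at hour 11 and finishes at hour 20.
After venue access (finishes hour 11, plus 1-hour gap → hour 12), signage placement can start at hour 12 and finishes at hour 20.
After venue access (finishes hour 11), the lighting rig can start at hour 11 and finishes at hour 20.
Stage build cannot begin until venue access (finishes hour 11). It runs from hour 11 to 11 + 6 = hour 17.
Seating layout needs all of stage build (finishes hour 17); the lighting rig (finishes hour 20). That puts its earliest start at hour 20; it finishes at 20 + 7 = hour 27.
Sound check has to wait for seating layout (finishes hour 27, plus 1-hour gap → hour 28); the lighting rig (finishes hour 20). The latest of these is hour 28, so sound check runs hour 28 to 28 + 8 = hour 36.
Every task is finished by hour 36, which is no later than the deadline of 38, so the schedule is feasible.

Yes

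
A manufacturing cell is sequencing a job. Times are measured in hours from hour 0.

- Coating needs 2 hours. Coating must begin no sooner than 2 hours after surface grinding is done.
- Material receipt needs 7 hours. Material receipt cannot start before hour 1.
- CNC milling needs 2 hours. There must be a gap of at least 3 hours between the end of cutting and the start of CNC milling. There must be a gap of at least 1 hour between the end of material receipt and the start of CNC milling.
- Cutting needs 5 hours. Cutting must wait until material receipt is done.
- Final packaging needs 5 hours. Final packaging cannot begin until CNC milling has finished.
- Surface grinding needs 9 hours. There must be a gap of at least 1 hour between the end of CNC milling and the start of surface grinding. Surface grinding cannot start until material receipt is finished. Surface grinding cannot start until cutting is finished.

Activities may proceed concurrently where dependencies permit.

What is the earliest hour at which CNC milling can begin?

Material receipt waits on its own release at hour 1, so it starts at hour 1 and finishes at 1 + 7 = hour 8.
Cutting cannot begin until material receipt (finishes hour 8). It runs from hour 8 to 8 + 5 = hour 13.
CNC milling waits on cutting (finishes hour 13, plus 3-hour gap → hour 16); material receipt (finishes hour 8, plus 1-hour gap → hour 9). The latest of these is hour 16, which is the earliest CNC milling can start.

16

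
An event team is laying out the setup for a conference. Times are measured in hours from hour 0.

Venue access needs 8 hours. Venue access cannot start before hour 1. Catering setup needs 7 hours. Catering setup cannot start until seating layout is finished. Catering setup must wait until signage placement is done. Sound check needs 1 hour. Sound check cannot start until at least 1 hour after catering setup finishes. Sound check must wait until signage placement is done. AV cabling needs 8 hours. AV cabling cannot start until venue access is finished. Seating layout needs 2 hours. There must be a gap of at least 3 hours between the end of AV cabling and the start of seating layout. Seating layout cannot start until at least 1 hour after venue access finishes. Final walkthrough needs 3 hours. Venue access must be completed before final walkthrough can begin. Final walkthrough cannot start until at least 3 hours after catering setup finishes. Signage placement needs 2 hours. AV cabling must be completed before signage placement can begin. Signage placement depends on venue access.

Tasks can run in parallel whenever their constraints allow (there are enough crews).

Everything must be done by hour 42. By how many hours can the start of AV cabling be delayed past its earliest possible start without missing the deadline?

7

Venue access waits on its own release at hour 1, so it starts at hour 1 and finishes at 1 + 8 = hour 9.
AV cabling waits on venue access (finishes hour 9), so it starts at hour 9 and finishes at 9 + 8 = hour 17.

Working backward from the deadline:
To finish by hour 42, sound check (duration 1) must start no later than hour 41.
Final walkthrough must finish by hour 42; it takes 3 hours, so it must start by 42 − 3 = hour 39.
For catering setup: sound check (must start by hour 41, minus 1-hour gap → hour 40); final walkthrough (must start by hour 39, minus 3-hour gap → hour 36). The most restrictive is hour 36; with a 7-hour duration, catering setup must start by hour 29.
Seating layout has to be done before catering setup (must start by hour 29). That means finishing by hour 29, i.e. starting by 29 − 2 = hour 27.
Signage placement feeds catering setup (must start by hour 29); sound check (must start by hour 41). Taking the minimum, signage placement must finish by hour 29 and start by 29 − 2 = hour 27.
AV cabling feeds seating layout (must start by hour 27, minus 3-hour gap → hour 24); signage placement (must start by hour 27). Taking the minimum, AV cabling must finish by hour 24 and start by 24 − 8 = hour 16.
So AV cabling can start as early as hour 9 and as late as hour 16, giving 16 − 9 = 7 hours of slack.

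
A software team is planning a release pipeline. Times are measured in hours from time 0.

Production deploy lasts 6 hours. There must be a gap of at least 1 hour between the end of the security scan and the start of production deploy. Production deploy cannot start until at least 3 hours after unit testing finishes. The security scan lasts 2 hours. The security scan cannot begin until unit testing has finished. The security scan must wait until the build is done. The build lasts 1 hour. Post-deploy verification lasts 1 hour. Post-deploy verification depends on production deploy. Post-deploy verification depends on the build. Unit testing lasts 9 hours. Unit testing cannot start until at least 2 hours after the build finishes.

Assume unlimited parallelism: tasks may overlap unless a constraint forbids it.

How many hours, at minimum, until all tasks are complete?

Nothing blocks the build, so it runs from hour 0 to hour 1.
Unit testing waits on the build (finishes hour 1, plus 2-hour gap → hour 3), so it starts at hour 3 and finishes at 3 + 9 = hour 12.
For the security scan: unit testing (finishes hour 12); the build (finishes hour 1). Taking the maximum gives a start of hour 12, and it finishes at 12 + 2 = hour 14.
For production deploy: the security scan (finishes hour 14, plus 1-hour gap → hour 15); unit testing (finishes hour 12, plus 3-hour gap → hour 15). Taking the maximum gives a start of hour 15, and it finishes at 15 + 6 = hour 21.
Post-deploy verification cannot start until production deploy (finishes hour 21); the build (finishes hour 1). The controlling bound is hour 21, so post-deploy verification finishes at 21 + 1 = hour 22.
All tasks are finished once the last one completes. Finish times: The build at 1, Unit testing at 12, The security scan at 14, Production deploy at 21, Post-deploy verification at 22. The latest is hour 22.

22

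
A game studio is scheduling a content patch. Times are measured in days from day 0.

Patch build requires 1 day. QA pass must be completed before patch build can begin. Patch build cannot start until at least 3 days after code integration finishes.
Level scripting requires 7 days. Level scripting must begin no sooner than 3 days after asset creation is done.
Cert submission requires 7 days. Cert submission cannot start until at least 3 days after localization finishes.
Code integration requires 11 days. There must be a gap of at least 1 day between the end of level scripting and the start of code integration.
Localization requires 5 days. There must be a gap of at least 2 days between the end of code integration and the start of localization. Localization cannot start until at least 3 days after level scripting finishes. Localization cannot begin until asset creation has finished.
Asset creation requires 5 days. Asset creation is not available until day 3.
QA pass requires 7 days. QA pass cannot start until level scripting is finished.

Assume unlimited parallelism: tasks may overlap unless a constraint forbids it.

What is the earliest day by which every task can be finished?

Asset creation cannot begin until its own release at day 3. It runs from day 3 to 3 + 5 = day 8.
After asset creation (finishes day 8, plus 3-day gap → day 11), level scripting can start at day 11 and finishes at day 18.
QA pass waits on level scripting (finishes day 18), so it starts at day 18 and finishes at 18 + 7 = day 25.
Code integration cannot begin until level scripting (finishes day 18, plus 1-day gap → day 19). It runs from day 19 to 19 + 11 = day 30.
For patch build: QA pass (finishes day 25); code integration (finishes day 30, plus 3-day gap → day 33). Taking the maximum gives a start of day 33, and it finishes at 33 + 1 = day 34.
Localization cannot start until code integration (finishes day 30, plus 2-day gap → day 32); level scripting (finishes day 18, plus 3-day gap → day 21); asset creation (finishes day 8). The controlling bound is day 32, so localization finishes at 32 + 5 = day 37.
Cert submission cannot begin until localization (finishes day 37, plus 3-day gap → day 40). It runs from day 40 to 40 + 7 = day 47.
All tasks are finished once the last one completes. Finish times: Asset creation at 8, Level scripting at 18, Code integration at 30, Localization at 37, QA pass at 25, Cert submission at 47, Patch build at 34. The latest is day 47.

47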